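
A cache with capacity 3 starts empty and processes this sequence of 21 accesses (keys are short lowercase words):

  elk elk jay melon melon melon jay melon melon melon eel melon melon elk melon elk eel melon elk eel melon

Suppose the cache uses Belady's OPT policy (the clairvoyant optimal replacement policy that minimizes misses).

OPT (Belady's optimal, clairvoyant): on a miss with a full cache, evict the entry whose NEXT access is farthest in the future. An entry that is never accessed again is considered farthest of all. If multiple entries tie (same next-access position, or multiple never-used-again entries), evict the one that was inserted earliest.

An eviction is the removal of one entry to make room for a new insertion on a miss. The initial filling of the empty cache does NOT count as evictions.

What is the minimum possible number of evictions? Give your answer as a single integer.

OPT (Belady) simulation (capacity=3):
  1. access elk: MISS. Cache: [elk]
  2. access elk: HIT. Next use of elk: step 14. Cache: [elk]
  3. access jay: MISS. Cache: [elk jay]
  4. access melon: MISS. Cache: [elk jay melon]
  5. access melon: HIT. Next use of melon: step 6. Cache: [elk jay melon]
  6. access melon: HIT. Next use of melon: step 8. Cache: [elk jay melon]
  7. access jay: HIT. Next use of jay: never. Cache: [elk jay melon]
  8. access melon: HIT. Next use of melon: step 9. Cache: [elk jay melon]
  9. access melon: HIT. Next use of melon: step 10. Cache: [elk jay melon]
  10. access melon: HIT. Next use of melon: step 12. Cache: [elk jay melon]
  11. access eel: MISS, evict jay (next use: never). Cache: [elk melon eel]
  12. access melon: HIT. Next use of melon: step 13. Cache: [elk melon eel]
  13. access melon: HIT. Next use of melon: step 15. Cache: [elk melon eel]
  14. access elk: HIT. Next use of elk: step 16. Cache: [elk melon eel]
  15. access melon: HIT. Next use of melon: step 18. Cache: [elk melon eel]
  16. access elk: HIT. Next use of elk: step 19. Cache: [elk melon eel]
  17. access eel: HIT. Next use of eel: step 20. Cache: [elk melon eel]
  18. access melon: HIT. Next use of melon: step 21. Cache: [elk melon eel]
  19. access elk: HIT. Next use of elk: never. Cache: [elk melon eel]
  20. access eel: HIT. Next use of eel: never. Cache: [elk melon eel]
  21. access melon: HIT. Next use of melon: never. Cache: [elk melon eel]
Total: 17 hits, 4 misses, 1 evictions

Answer: 1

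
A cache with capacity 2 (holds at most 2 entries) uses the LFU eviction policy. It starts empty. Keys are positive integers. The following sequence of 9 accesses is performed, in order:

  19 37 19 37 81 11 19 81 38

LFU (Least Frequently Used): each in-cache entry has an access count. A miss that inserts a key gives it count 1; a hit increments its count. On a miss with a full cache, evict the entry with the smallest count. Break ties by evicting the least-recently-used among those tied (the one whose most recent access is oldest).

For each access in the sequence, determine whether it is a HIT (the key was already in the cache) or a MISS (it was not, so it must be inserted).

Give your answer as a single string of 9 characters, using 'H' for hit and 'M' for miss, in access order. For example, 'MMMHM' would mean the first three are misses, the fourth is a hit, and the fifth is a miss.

LFU simulation (capacity=2):
  1. access 19: MISS. Cache: [19(c=1)]
  2. access 37: MISS. Cache: [19(c=1) 37(c=1)]
  3. access 19: HIT, count now 2. Cache: [37(c=1) 19(c=2)]
  4. access 37: HIT, count now 2. Cache: [19(c=2) 37(c=2)]
  5. access 81: MISS, evict 19(c=2). Cache: [81(c=1) 37(c=2)]
  6. access 11: MISS, evict 81(c=1). Cache: [11(c=1) 37(c=2)]
  7. access 19: MISS, evict 11(c=1). Cache: [19(c=1) 37(c=2)]
  8. access 81: MISS, evict 19(c=1). Cache: [81(c=1) 37(c=2)]
  9. access 38: MISS, evict 81(c=1). Cache: [38(c=1) 37(c=2)]
Total: 2 hits, 7 misses, 5 evictions

Answer: MMHHMMMMM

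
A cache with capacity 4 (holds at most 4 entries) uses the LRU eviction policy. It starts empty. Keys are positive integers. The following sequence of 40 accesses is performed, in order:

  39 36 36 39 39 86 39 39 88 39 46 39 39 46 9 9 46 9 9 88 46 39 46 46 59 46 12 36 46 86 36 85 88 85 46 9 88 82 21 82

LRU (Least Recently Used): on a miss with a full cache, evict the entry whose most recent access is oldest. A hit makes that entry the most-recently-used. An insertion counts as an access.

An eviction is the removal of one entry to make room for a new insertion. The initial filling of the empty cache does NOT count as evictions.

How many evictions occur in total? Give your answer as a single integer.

LRU simulation (capacity=4):
  1. access 39: MISS. Cache (LRU->MRU): [39]
  2. access 36: MISS. Cache (LRU->MRU): [39 36]
  3. access 36: HIT. Cache (LRU->MRU): [39 36]
  4. access 39: HIT. Cache (LRU->MRU): [36 39]
  5. access 39: HIT. Cache (LRU->MRU): [36 39]
  6. access 86: MISS. Cache (LRU->MRU): [36 39 86]
  7. access 39: HIT. Cache (LRU->MRU): [36 86 39]
  8. access 39: HIT. Cache (LRU->MRU): [36 86 39]
  9. access 88: MISS. Cache (LRU->MRU): [36 86 39 88]
  10. access 39: HIT. Cache (LRU->MRU): [36 86 88 39]
  11. access 46: MISS, evict 36. Cache (LRU->MRU): [86 88 39 46]
  12. access 39: HIT. Cache (LRU->MRU): [86 88 46 39]
  13. access 39: HIT. Cache (LRU->MRU): [86 88 46 39]
  14. access 46: HIT. Cache (LRU->MRU): [86 88 39 46]
  15. access 9: MISS, evict 86. Cache (LRU->MRU): [88 39 46 9]
  16. access 9: HIT. Cache (LRU->MRU): [88 39 46 9]
  17. access 46: HIT. Cache (LRU->MRU): [88 39 9 46]
  18. access 9: HIT. Cache (LRU->MRU): [88 39 46 9]
  19. access 9: HIT. Cache (LRU->MRU): [88 39 46 9]
  20. access 88: HIT. Cache (LRU->MRU): [39 46 9 88]
  21. access 46: HIT. Cache (LRU->MRU): [39 9 88 46]
  22. access 39: HIT. Cache (LRU->MRU): [9 88 46 39]
  23. access 46: HIT. Cache (LRU->MRU): [9 88 39 46]
  24. access 46: HIT. Cache (LRU->MRU): [9 88 39 46]
  25. access 59: MISS, evict 9. Cache (LRU->MRU): [88 39 46 59]
  26. access 46: HIT. Cache (LRU->MRU): [88 39 59 46]
  27. access 12: MISS, evict 88. Cache (LRU->MRU): [39 59 46 12]
  28. access 36: MISS, evict 39. Cache (LRU->MRU): [59 46 12 36]
  29. access 46: HIT. Cache (LRU->MRU): [59 12 36 46]
  30. access 86: MISS, evict 59. Cache (LRU->MRU): [12 36 46 86]
  31. access 36: HIT. Cache (LRU->MRU): [12 46 86 36]
  32. access 85: MISS, evict 12. Cache (LRU->MRU): [46 86 36 85]
  33. access 88: MISS, evict 46. Cache (LRU->MRU): [86 36 85 88]
  34. access 85: HIT. Cache (LRU->MRU): [86 36 88 85]
  35. access 46: MISS, evict 86. Cache (LRU->MRU): [36 88 85 46]
  36. access 9: MISS, evict 36. Cache (LRU->MRU): [88 85 46 9]
  37. access 88: HIT. Cache (LRU->MRU): [85 46 9 88]
  38. access 82: MISS, evict 85. Cache (LRU->MRU): [46 9 88 82]
  39. access 21: MISS, evict 46. Cache (LRU->MRU): [9 88 82 21]
  40. access 82: HIT. Cache (LRU->MRU): [9 88 21 82]
Total: 24 hits, 16 misses, 12 evictions

Answer: 12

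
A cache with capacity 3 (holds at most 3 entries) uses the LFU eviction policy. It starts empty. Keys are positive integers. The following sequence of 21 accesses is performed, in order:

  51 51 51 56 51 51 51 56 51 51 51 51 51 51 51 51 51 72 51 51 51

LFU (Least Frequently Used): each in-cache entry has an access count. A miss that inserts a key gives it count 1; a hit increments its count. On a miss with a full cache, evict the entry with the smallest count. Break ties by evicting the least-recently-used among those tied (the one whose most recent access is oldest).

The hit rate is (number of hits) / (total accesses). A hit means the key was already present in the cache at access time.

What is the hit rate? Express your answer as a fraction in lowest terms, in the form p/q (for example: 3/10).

LFU simulation (capacity=3):
  1. access 51: MISS. Cache: [51(c=1)]
  2. access 51: HIT, count now 2. Cache: [51(c=2)]
  3. access 51: HIT, count now 3. Cache: [51(c=3)]
  4. access 56: MISS. Cache: [56(c=1) 51(c=3)]
  5. access 51: HIT, count now 4. Cache: [56(c=1) 51(c=4)]
  6. access 51: HIT, count now 5. Cache: [56(c=1) 51(c=5)]
  7. access 51: HIT, count now 6. Cache: [56(c=1) 51(c=6)]
  8. access 56: HIT, count now 2. Cache: [56(c=2) 51(c=6)]
  9. access 51: HIT, count now 7. Cache: [56(c=2) 51(c=7)]
  10. access 51: HIT, count now 8. Cache: [56(c=2) 51(c=8)]
  11. access 51: HIT, count now 9. Cache: [56(c=2) 51(c=9)]
  12. access 51: HIT, count now 10. Cache: [56(c=2) 51(c=10)]
  13. access 51: HIT, count now 11. Cache: [56(c=2) 51(c=11)]
  14. access 51: HIT, count now 12. Cache: [56(c=2) 51(c=12)]
  15. access 51: HIT, count now 13. Cache: [56(c=2) 51(c=13)]
  16. access 51: HIT, count now 14. Cache: [56(c=2) 51(c=14)]
  17. access 51: HIT, count now 15. Cache: [56(c=2) 51(c=15)]
  18. access 72: MISS. Cache: [72(c=1) 56(c=2) 51(c=15)]
  19. access 51: HIT, count now 16. Cache: [72(c=1) 56(c=2) 51(c=16)]
  20. access 51: HIT, count now 17. Cache: [72(c=1) 56(c=2) 51(c=17)]
  21. access 51: HIT, count now 18. Cache: [72(c=1) 56(c=2) 51(c=18)]
Total: 18 hits, 3 misses, 0 evictions

Hit rate = 18/21 = 6/7

Answer: 6/7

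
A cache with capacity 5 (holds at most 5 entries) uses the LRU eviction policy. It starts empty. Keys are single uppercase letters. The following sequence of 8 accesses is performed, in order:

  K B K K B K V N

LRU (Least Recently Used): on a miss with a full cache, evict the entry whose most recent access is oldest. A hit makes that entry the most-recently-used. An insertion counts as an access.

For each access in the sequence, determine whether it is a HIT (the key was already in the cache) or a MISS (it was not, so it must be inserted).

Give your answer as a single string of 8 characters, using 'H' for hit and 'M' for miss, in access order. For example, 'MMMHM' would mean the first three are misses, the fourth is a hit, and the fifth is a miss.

LRU simulation (capacity=5):
  1. access K: MISS. Cache (LRU->MRU): [K]
  2. access B: MISS. Cache (LRU->MRU): [K B]
  3. access K: HIT. Cache (LRU->MRU): [B K]
  4. access K: HIT. Cache (LRU->MRU): [B K]
  5. access B: HIT. Cache (LRU->MRU): [K B]
  6. access K: HIT. Cache (LRU->MRU): [B K]
  7. access V: MISS. Cache (LRU->MRU): [B K V]
  8. access N: MISS. Cache (LRU->MRU): [B K V N]
Total: 4 hits, 4 misses, 0 evictions

Answer: MMHHHHMM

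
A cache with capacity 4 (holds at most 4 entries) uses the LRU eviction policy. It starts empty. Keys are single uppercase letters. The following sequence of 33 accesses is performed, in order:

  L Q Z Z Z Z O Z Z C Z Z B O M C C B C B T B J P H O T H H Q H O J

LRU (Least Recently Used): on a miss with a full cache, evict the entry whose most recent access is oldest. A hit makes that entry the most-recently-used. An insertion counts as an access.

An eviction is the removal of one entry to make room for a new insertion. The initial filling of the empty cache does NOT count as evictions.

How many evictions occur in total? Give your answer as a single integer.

Answer: 12

Derivation:
LRU simulation (capacity=4):
  1. access L: MISS. Cache (LRU->MRU): [L]
  2. access Q: MISS. Cache (LRU->MRU): [L Q]
  3. access Z: MISS. Cache (LRU->MRU): [L Q Z]
  4. access Z: HIT. Cache (LRU->MRU): [L Q Z]
  5. access Z: HIT. Cache (LRU->MRU): [L Q Z]
  6. access Z: HIT. Cache (LRU->MRU): [L Q Z]
  7. access O: MISS. Cache (LRU->MRU): [L Q Z O]
  8. access Z: HIT. Cache (LRU->MRU): [L Q O Z]
  9. access Z: HIT. Cache (LRU->MRU): [L Q O Z]
  10. access C: MISS, evict L. Cache (LRU->MRU): [Q O Z C]
  11. access Z: HIT. Cache (LRU->MRU): [Q O C Z]
  12. access Z: HIT. Cache (LRU->MRU): [Q O C Z]
  13. access B: MISS, evict Q. Cache (LRU->MRU): [O C Z B]
  14. access O: HIT. Cache (LRU->MRU): [C Z B O]
  15. access M: MISS, evict C. Cache (LRU->MRU): [Z B O M]
  16. access C: MISS, evict Z. Cache (LRU->MRU): [B O M C]
  17. access C: HIT. Cache (LRU->MRU): [B O M C]
  18. access B: HIT. Cache (LRU->MRU): [O M C B]
  19. access C: HIT. Cache (LRU->MRU): [O M B C]
  20. access B: HIT. Cache (LRU->MRU): [O M C B]
  21. access T: MISS, evict O. Cache (LRU->MRU): [M C B T]
  22. access B: HIT. Cache (LRU->MRU): [M C T B]
  23. access J: MISS, evict M. Cache (LRU->MRU): [C T B J]
  24. access P: MISS, evict C. Cache (LRU->MRU): [T B J P]
  25. access H: MISS, evict T. Cache (LRU->MRU): [B J P H]
  26. access O: MISS, evict B. Cache (LRU->MRU): [J P H O]
  27. access T: MISS, evict J. Cache (LRU->MRU): [P H O T]
  28. access H: HIT. Cache (LRU->MRU): [P O T H]
  29. access H: HIT. Cache (LRU->MRU): [P O T H]
  30. access Q: MISS, evict P. Cache (LRU->MRU): [O T H Q]
  31. access H: HIT. Cache (LRU->MRU): [O T Q H]
  32. access O: HIT. Cache (LRU->MRU): [T Q H O]
  33. access J: MISS, evict T. Cache (LRU->MRU): [Q H O J]
Total: 17 hits, 16 misses, 12 evictions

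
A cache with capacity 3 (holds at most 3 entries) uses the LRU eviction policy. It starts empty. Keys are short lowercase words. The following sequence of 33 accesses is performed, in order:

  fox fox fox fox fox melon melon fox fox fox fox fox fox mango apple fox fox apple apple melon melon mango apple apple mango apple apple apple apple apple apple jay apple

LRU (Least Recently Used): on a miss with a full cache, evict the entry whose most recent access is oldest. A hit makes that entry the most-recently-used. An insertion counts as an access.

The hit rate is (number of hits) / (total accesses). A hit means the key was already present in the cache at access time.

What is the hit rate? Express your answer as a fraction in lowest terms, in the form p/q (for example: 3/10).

Answer: 26/33

Derivation:
LRU simulation (capacity=3):
  1. access fox: MISS. Cache (LRU->MRU): [fox]
  2. access fox: HIT. Cache (LRU->MRU): [fox]
  3. access fox: HIT. Cache (LRU->MRU): [fox]
  4. access fox: HIT. Cache (LRU->MRU): [fox]
  5. access fox: HIT. Cache (LRU->MRU): [fox]
  6. access melon: MISS. Cache (LRU->MRU): [fox melon]
  7. access melon: HIT. Cache (LRU->MRU): [fox melon]
  8. access fox: HIT. Cache (LRU->MRU): [melon fox]
  9. access fox: HIT. Cache (LRU->MRU): [melon fox]
  10. access fox: HIT. Cache (LRU->MRU): [melon fox]
  11. access fox: HIT. Cache (LRU->MRU): [melon fox]
  12. access fox: HIT. Cache (LRU->MRU): [melon fox]
  13. access fox: HIT. Cache (LRU->MRU): [melon fox]
  14. access mango: MISS. Cache (LRU->MRU): [melon fox mango]
  15. access apple: MISS, evict melon. Cache (LRU->MRU): [fox mango apple]
  16. access fox: HIT. Cache (LRU->MRU): [mango apple fox]
  17. access fox: HIT. Cache (LRU->MRU): [mango apple fox]
  18. access apple: HIT. Cache (LRU->MRU): [mango fox apple]
  19. access apple: HIT. Cache (LRU->MRU): [mango fox apple]
  20. access melon: MISS, evict mango. Cache (LRU->MRU): [fox apple melon]
  21. access melon: HIT. Cache (LRU->MRU): [fox apple melon]
  22. access mango: MISS, evict fox. Cache (LRU->MRU): [apple melon mango]
  23. access apple: HIT. Cache (LRU->MRU): [melon mango apple]
  24. access apple: HIT. Cache (LRU->MRU): [melon mango apple]
  25. access mango: HIT. Cache (LRU->MRU): [melon apple mango]
  26. access apple: HIT. Cache (LRU->MRU): [melon mango apple]
  27. access apple: HIT. Cache (LRU->MRU): [melon mango apple]
  28. access apple: HIT. Cache (LRU->MRU): [melon mango apple]
  29. access apple: HIT. Cache (LRU->MRU): [melon mango apple]
  30. access apple: HIT. Cache (LRU->MRU): [melon mango apple]
  31. access apple: HIT. Cache (LRU->MRU): [melon mango apple]
  32. access jay: MISS, evict melon. Cache (LRU->MRU): [mango apple jay]
  33. access apple: HIT. Cache (LRU->MRU): [mango jay apple]
Total: 26 hits, 7 misses, 4 evictions

Hit rate = 26/33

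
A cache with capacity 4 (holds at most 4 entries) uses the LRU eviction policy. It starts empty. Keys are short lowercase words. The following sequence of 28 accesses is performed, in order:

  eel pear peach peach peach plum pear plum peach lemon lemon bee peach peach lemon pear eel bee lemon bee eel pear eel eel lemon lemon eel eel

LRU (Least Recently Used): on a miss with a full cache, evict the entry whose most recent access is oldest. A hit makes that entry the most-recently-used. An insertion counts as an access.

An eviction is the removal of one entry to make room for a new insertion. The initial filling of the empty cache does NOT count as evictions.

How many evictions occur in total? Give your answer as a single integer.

LRU simulation (capacity=4):
  1. access eel: MISS. Cache (LRU->MRU): [eel]
  2. access pear: MISS. Cache (LRU->MRU): [eel pear]
  3. access peach: MISS. Cache (LRU->MRU): [eel pear peach]
  4. access peach: HIT. Cache (LRU->MRU): [eel pear peach]
  5. access peach: HIT. Cache (LRU->MRU): [eel pear peach]
  6. access plum: MISS. Cache (LRU->MRU): [eel pear peach plum]
  7. access pear: HIT. Cache (LRU->MRU): [eel peach plum pear]
  8. access plum: HIT. Cache (LRU->MRU): [eel peach pear plum]
  9. access peach: HIT. Cache (LRU->MRU): [eel pear plum peach]
  10. access lemon: MISS, evict eel. Cache (LRU->MRU): [pear plum peach lemon]
  11. access lemon: HIT. Cache (LRU->MRU): [pear plum peach lemon]
  12. access bee: MISS, evict pear. Cache (LRU->MRU): [plum peach lemon bee]
  13. access peach: HIT. Cache (LRU->MRU): [plum lemon bee peach]
  14. access peach: HIT. Cache (LRU->MRU): [plum lemon bee peach]
  15. access lemon: HIT. Cache (LRU->MRU): [plum bee peach lemon]
  16. access pear: MISS, evict plum. Cache (LRU->MRU): [bee peach lemon pear]
  17. access eel: MISS, evict bee. Cache (LRU->MRU): [peach lemon pear eel]
  18. access bee: MISS, evict peach. Cache (LRU->MRU): [lemon pear eel bee]
  19. access lemon: HIT. Cache (LRU->MRU): [pear eel bee lemon]
  20. access bee: HIT. Cache (LRU->MRU): [pear eel lemon bee]
  21. access eel: HIT. Cache (LRU->MRU): [pear lemon bee eel]
  22. access pear: HIT. Cache (LRU->MRU): [lemon bee eel pear]
  23. access eel: HIT. Cache (LRU->MRU): [lemon bee pear eel]
  24. access eel: HIT. Cache (LRU->MRU): [lemon bee pear eel]
  25. access lemon: HIT. Cache (LRU->MRU): [bee pear eel lemon]
  26. access lemon: HIT. Cache (LRU->MRU): [bee pear eel lemon]
  27. access eel: HIT. Cache (LRU->MRU): [bee pear lemon eel]
  28. access eel: HIT. Cache (LRU->MRU): [bee pear lemon eel]
Total: 19 hits, 9 misses, 5 evictions

Answer: 5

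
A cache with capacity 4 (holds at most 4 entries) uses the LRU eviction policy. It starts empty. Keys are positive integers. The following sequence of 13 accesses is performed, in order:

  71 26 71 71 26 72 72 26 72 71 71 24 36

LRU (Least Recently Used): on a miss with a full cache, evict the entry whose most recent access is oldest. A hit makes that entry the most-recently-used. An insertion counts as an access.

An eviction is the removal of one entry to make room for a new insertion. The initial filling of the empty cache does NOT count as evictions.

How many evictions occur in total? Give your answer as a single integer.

LRU simulation (capacity=4):
  1. access 71: MISS. Cache (LRU->MRU): [71]
  2. access 26: MISS. Cache (LRU->MRU): [71 26]
  3. access 71: HIT. Cache (LRU->MRU): [26 71]
  4. access 71: HIT. Cache (LRU->MRU): [26 71]
  5. access 26: HIT. Cache (LRU->MRU): [71 26]
  6. access 72: MISS. Cache (LRU->MRU): [71 26 72]
  7. access 72: HIT. Cache (LRU->MRU): [71 26 72]
  8. access 26: HIT. Cache (LRU->MRU): [71 72 26]
  9. access 72: HIT. Cache (LRU->MRU): [71 26 72]
  10. access 71: HIT. Cache (LRU->MRU): [26 72 71]
  11. access 71: HIT. Cache (LRU->MRU): [26 72 71]
  12. access 24: MISS. Cache (LRU->MRU): [26 72 71 24]
  13. access 36: MISS, evict 26. Cache (LRU->MRU): [72 71 24 36]
Total: 8 hits, 5 misses, 1 evictions

Answer: 1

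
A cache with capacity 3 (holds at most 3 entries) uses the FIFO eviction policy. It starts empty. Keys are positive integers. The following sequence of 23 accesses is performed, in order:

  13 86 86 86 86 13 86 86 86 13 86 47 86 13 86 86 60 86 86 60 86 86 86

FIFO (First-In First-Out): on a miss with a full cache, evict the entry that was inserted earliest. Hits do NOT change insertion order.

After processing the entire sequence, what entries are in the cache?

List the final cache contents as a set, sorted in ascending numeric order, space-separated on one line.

Answer: 47 60 86

Derivation:
FIFO simulation (capacity=3):
  1. access 13: MISS. Cache (old->new): [13]
  2. access 86: MISS. Cache (old->new): [13 86]
  3. access 86: HIT. Cache (old->new): [13 86]
  4. access 86: HIT. Cache (old->new): [13 86]
  5. access 86: HIT. Cache (old->new): [13 86]
  6. access 13: HIT. Cache (old->new): [13 86]
  7. access 86: HIT. Cache (old->new): [13 86]
  8. access 86: HIT. Cache (old->new): [13 86]
  9. access 86: HIT. Cache (old->new): [13 86]
  10. access 13: HIT. Cache (old->new): [13 86]
  11. access 86: HIT. Cache (old->new): [13 86]
  12. access 47: MISS. Cache (old->new): [13 86 47]
  13. access 86: HIT. Cache (old->new): [13 86 47]
  14. access 13: HIT. Cache (old->new): [13 86 47]
  15. access 86: HIT. Cache (old->new): [13 86 47]
  16. access 86: HIT. Cache (old->new): [13 86 47]
  17. access 60: MISS, evict 13. Cache (old->new): [86 47 60]
  18. access 86: HIT. Cache (old->new): [86 47 60]
  19. access 86: HIT. Cache (old->new): [86 47 60]
  20. access 60: HIT. Cache (old->new): [86 47 60]
  21. access 86: HIT. Cache (old->new): [86 47 60]
  22. access 86: HIT. Cache (old->new): [86 47 60]
  23. access 86: HIT. Cache (old->new): [86 47 60]
Total: 19 hits, 4 misses, 1 evictions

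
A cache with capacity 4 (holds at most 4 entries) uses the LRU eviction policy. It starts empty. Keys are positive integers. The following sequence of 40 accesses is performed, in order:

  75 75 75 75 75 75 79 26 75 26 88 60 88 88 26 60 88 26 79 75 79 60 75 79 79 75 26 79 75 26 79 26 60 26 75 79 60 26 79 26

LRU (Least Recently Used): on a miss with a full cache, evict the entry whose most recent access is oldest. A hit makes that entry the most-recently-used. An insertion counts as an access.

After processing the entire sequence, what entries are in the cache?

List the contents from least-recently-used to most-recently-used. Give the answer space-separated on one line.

LRU simulation (capacity=4):
  1. access 75: MISS. Cache (LRU->MRU): [75]
  2. access 75: HIT. Cache (LRU->MRU): [75]
  3. access 75: HIT. Cache (LRU->MRU): [75]
  4. access 75: HIT. Cache (LRU->MRU): [75]
  5. access 75: HIT. Cache (LRU->MRU): [75]
  6. access 75: HIT. Cache (LRU->MRU): [75]
  7. access 79: MISS. Cache (LRU->MRU): [75 79]
  8. access 26: MISS. Cache (LRU->MRU): [75 79 26]
  9. access 75: HIT. Cache (LRU->MRU): [79 26 75]
  10. access 26: HIT. Cache (LRU->MRU): [79 75 26]
  11. access 88: MISS. Cache (LRU->MRU): [79 75 26 88]
  12. access 60: MISS, evict 79. Cache (LRU->MRU): [75 26 88 60]
  13. access 88: HIT. Cache (LRU->MRU): [75 26 60 88]
  14. access 88: HIT. Cache (LRU->MRU): [75 26 60 88]
  15. access 26: HIT. Cache (LRU->MRU): [75 60 88 26]
  16. access 60: HIT. Cache (LRU->MRU): [75 88 26 60]
  17. access 88: HIT. Cache (LRU->MRU): [75 26 60 88]
  18. access 26: HIT. Cache (LRU->MRU): [75 60 88 26]
  19. access 79: MISS, evict 75. Cache (LRU->MRU): [60 88 26 79]
  20. access 75: MISS, evict 60. Cache (LRU->MRU): [88 26 79 75]
  21. access 79: HIT. Cache (LRU->MRU): [88 26 75 79]
  22. access 60: MISS, evict 88. Cache (LRU->MRU): [26 75 79 60]
  23. access 75: HIT. Cache (LRU->MRU): [26 79 60 75]
  24. access 79: HIT. Cache (LRU->MRU): [26 60 75 79]
  25. access 79: HIT. Cache (LRU->MRU): [26 60 75 79]
  26. access 75: HIT. Cache (LRU->MRU): [26 60 79 75]
  27. access 26: HIT. Cache (LRU->MRU): [60 79 75 26]
  28. access 79: HIT. Cache (LRU->MRU): [60 75 26 79]
  29. access 75: HIT. Cache (LRU->MRU): [60 26 79 75]
  30. access 26: HIT. Cache (LRU->MRU): [60 79 75 26]
  31. access 79: HIT. Cache (LRU->MRU): [60 75 26 79]
  32. access 26: HIT. Cache (LRU->MRU): [60 75 79 26]
  33. access 60: HIT. Cache (LRU->MRU): [75 79 26 60]
  34. access 26: HIT. Cache (LRU->MRU): [75 79 60 26]
  35. access 75: HIT. Cache (LRU->MRU): [79 60 26 75]
  36. access 79: HIT. Cache (LRU->MRU): [60 26 75 79]
  37. access 60: HIT. Cache (LRU->MRU): [26 75 79 60]
  38. access 26: HIT. Cache (LRU->MRU): [75 79 60 26]
  39. access 79: HIT. Cache (LRU->MRU): [75 60 26 79]
  40. access 26: HIT. Cache (LRU->MRU): [75 60 79 26]
Total: 32 hits, 8 misses, 4 evictions

Answer: 75 60 79 26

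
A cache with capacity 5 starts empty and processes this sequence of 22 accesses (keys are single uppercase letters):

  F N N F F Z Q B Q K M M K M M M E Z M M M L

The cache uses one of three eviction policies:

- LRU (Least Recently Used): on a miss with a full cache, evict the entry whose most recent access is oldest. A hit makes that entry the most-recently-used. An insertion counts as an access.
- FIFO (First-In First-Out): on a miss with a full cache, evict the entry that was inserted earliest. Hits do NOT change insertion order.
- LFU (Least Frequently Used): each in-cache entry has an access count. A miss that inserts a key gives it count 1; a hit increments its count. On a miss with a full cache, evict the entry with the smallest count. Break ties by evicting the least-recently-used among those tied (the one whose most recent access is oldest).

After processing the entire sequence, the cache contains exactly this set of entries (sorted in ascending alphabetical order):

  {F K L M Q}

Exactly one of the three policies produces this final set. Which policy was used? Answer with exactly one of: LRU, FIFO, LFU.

Answer: LFU

Derivation:
Simulating under each policy and comparing final sets:
  LRU: final set = {E K L M Z} -> differs
  FIFO: final set = {E K L M Z} -> differs
  LFU: final set = {F K L M Q} -> MATCHES target
Only LFU produces the target set.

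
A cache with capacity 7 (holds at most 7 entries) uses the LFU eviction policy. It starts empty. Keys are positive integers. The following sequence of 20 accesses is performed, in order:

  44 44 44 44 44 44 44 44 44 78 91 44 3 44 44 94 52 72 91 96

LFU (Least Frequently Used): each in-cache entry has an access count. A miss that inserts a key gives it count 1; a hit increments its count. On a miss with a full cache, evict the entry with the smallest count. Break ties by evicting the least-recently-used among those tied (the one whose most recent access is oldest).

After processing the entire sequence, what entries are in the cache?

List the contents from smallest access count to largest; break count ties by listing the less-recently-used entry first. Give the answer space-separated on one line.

LFU simulation (capacity=7):
  1. access 44: MISS. Cache: [44(c=1)]
  2. access 44: HIT, count now 2. Cache: [44(c=2)]
  3. access 44: HIT, count now 3. Cache: [44(c=3)]
  4. access 44: HIT, count now 4. Cache: [44(c=4)]
  5. access 44: HIT, count now 5. Cache: [44(c=5)]
  6. access 44: HIT, count now 6. Cache: [44(c=6)]
  7. access 44: HIT, count now 7. Cache: [44(c=7)]
  8. access 44: HIT, count now 8. Cache: [44(c=8)]
  9. access 44: HIT, count now 9. Cache: [44(c=9)]
  10. access 78: MISS. Cache: [78(c=1) 44(c=9)]
  11. access 91: MISS. Cache: [78(c=1) 91(c=1) 44(c=9)]
  12. access 44: HIT, count now 10. Cache: [78(c=1) 91(c=1) 44(c=10)]
  13. access 3: MISS. Cache: [78(c=1) 91(c=1) 3(c=1) 44(c=10)]
  14. access 44: HIT, count now 11. Cache: [78(c=1) 91(c=1) 3(c=1) 44(c=11)]
  15. access 44: HIT, count now 12. Cache: [78(c=1) 91(c=1) 3(c=1) 44(c=12)]
  16. access 94: MISS. Cache: [78(c=1) 91(c=1) 3(c=1) 94(c=1) 44(c=12)]
  17. access 52: MISS. Cache: [78(c=1) 91(c=1) 3(c=1) 94(c=1) 52(c=1) 44(c=12)]
  18. access 72: MISS. Cache: [78(c=1) 91(c=1) 3(c=1) 94(c=1) 52(c=1) 72(c=1) 44(c=12)]
  19. access 91: HIT, count now 2. Cache: [78(c=1) 3(c=1) 94(c=1) 52(c=1) 72(c=1) 91(c=2) 44(c=12)]
  20. access 96: MISS, evict 78(c=1). Cache: [3(c=1) 94(c=1) 52(c=1) 72(c=1) 96(c=1) 91(c=2) 44(c=12)]
Total: 12 hits, 8 misses, 1 evictions

Answer: 3 94 52 72 96 91 44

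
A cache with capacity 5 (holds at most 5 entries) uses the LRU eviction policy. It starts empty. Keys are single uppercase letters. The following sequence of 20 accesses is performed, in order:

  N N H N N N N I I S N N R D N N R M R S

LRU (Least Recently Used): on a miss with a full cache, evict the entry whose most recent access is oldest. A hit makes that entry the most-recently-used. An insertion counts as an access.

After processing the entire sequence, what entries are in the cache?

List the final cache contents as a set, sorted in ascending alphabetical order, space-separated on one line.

LRU simulation (capacity=5):
  1. access N: MISS. Cache (LRU->MRU): [N]
  2. access N: HIT. Cache (LRU->MRU): [N]
  3. access H: MISS. Cache (LRU->MRU): [N H]
  4. access N: HIT. Cache (LRU->MRU): [H N]
  5. access N: HIT. Cache (LRU->MRU): [H N]
  6. access N: HIT. Cache (LRU->MRU): [H N]
  7. access N: HIT. Cache (LRU->MRU): [H N]
  8. access I: MISS. Cache (LRU->MRU): [H N I]
  9. access I: HIT. Cache (LRU->MRU): [H N I]
  10. access S: MISS. Cache (LRU->MRU): [H N I S]
  11. access N: HIT. Cache (LRU->MRU): [H I S N]
  12. access N: HIT. Cache (LRU->MRU): [H I S N]
  13. access R: MISS. Cache (LRU->MRU): [H I S N R]
  14. access D: MISS, evict H. Cache (LRU->MRU): [I S N R D]
  15. access N: HIT. Cache (LRU->MRU): [I S R D N]
  16. access N: HIT. Cache (LRU->MRU): [I S R D N]
  17. access R: HIT. Cache (LRU->MRU): [I S D N R]
  18. access M: MISS, evict I. Cache (LRU->MRU): [S D N R M]
  19. access R: HIT. Cache (LRU->MRU): [S D N M R]
  20. access S: HIT. Cache (LRU->MRU): [D N M R S]
Total: 13 hits, 7 misses, 2 evictions

Answer: D M N R S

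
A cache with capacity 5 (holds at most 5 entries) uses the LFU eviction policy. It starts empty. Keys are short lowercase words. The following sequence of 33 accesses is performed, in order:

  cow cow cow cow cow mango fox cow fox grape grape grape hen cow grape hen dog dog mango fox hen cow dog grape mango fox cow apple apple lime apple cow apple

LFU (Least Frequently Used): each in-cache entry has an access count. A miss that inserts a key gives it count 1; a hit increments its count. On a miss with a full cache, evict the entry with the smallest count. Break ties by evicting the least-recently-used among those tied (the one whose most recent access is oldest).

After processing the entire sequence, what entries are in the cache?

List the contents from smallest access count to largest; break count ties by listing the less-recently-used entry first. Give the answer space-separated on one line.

Answer: apple hen dog grape cow

Derivation:
LFU simulation (capacity=5):
  1. access cow: MISS. Cache: [cow(c=1)]
  2. access cow: HIT, count now 2. Cache: [cow(c=2)]
  3. access cow: HIT, count now 3. Cache: [cow(c=3)]
  4. access cow: HIT, count now 4. Cache: [cow(c=4)]
  5. access cow: HIT, count now 5. Cache: [cow(c=5)]
  6. access mango: MISS. Cache: [mango(c=1) cow(c=5)]
  7. access fox: MISS. Cache: [mango(c=1) fox(c=1) cow(c=5)]
  8. access cow: HIT, count now 6. Cache: [mango(c=1) fox(c=1) cow(c=6)]
  9. access fox: HIT, count now 2. Cache: [mango(c=1) fox(c=2) cow(c=6)]
  10. access grape: MISS. Cache: [mango(c=1) grape(c=1) fox(c=2) cow(c=6)]
  11. access grape: HIT, count now 2. Cache: [mango(c=1) fox(c=2) grape(c=2) cow(c=6)]
  12. access grape: HIT, count now 3. Cache: [mango(c=1) fox(c=2) grape(c=3) cow(c=6)]
  13. access hen: MISS. Cache: [mango(c=1) hen(c=1) fox(c=2) grape(c=3) cow(c=6)]
  14. access cow: HIT, count now 7. Cache: [mango(c=1) hen(c=1) fox(c=2) grape(c=3) cow(c=7)]
  15. access grape: HIT, count now 4. Cache: [mango(c=1) hen(c=1) fox(c=2) grape(c=4) cow(c=7)]
  16. access hen: HIT, count now 2. Cache: [mango(c=1) fox(c=2) hen(c=2) grape(c=4) cow(c=7)]
  17. access dog: MISS, evict mango(c=1). Cache: [dog(c=1) fox(c=2) hen(c=2) grape(c=4) cow(c=7)]
  18. access dog: HIT, count now 2. Cache: [fox(c=2) hen(c=2) dog(c=2) grape(c=4) cow(c=7)]
  19. access mango: MISS, evict fox(c=2). Cache: [mango(c=1) hen(c=2) dog(c=2) grape(c=4) cow(c=7)]
  20. access fox: MISS, evict mango(c=1). Cache: [fox(c=1) hen(c=2) dog(c=2) grape(c=4) cow(c=7)]
  21. access hen: HIT, count now 3. Cache: [fox(c=1) dog(c=2) hen(c=3) grape(c=4) cow(c=7)]
  22. access cow: HIT, count now 8. Cache: [fox(c=1) dog(c=2) hen(c=3) grape(c=4) cow(c=8)]
  23. access dog: HIT, count now 3. Cache: [fox(c=1) hen(c=3) dog(c=3) grape(c=4) cow(c=8)]
  24. access grape: HIT, count now 5. Cache: [fox(c=1) hen(c=3) dog(c=3) grape(c=5) cow(c=8)]
  25. access mango: MISS, evict fox(c=1). Cache: [mango(c=1) hen(c=3) dog(c=3) grape(c=5) cow(c=8)]
  26. access fox: MISS, evict mango(c=1). Cache: [fox(c=1) hen(c=3) dog(c=3) grape(c=5) cow(c=8)]
  27. access cow: HIT, count now 9. Cache: [fox(c=1) hen(c=3) dog(c=3) grape(c=5) cow(c=9)]
  28. access apple: MISS, evict fox(c=1). Cache: [apple(c=1) hen(c=3) dog(c=3) grape(c=5) cow(c=9)]
  29. access apple: HIT, count now 2. Cache: [apple(c=2) hen(c=3) dog(c=3) grape(c=5) cow(c=9)]
  30. access lime: MISS, evict apple(c=2). Cache: [lime(c=1) hen(c=3) dog(c=3) grape(c=5) cow(c=9)]
  31. access apple: MISS, evict lime(c=1). Cache: [apple(c=1) hen(c=3) dog(c=3) grape(c=5) cow(c=9)]
  32. access cow: HIT, count now 10. Cache: [apple(c=1) hen(c=3) dog(c=3) grape(c=5) cow(c=10)]
  33. access apple: HIT, count now 2. Cache: [apple(c=2) hen(c=3) dog(c=3) grape(c=5) cow(c=10)]
Total: 20 hits, 13 misses, 8 evictions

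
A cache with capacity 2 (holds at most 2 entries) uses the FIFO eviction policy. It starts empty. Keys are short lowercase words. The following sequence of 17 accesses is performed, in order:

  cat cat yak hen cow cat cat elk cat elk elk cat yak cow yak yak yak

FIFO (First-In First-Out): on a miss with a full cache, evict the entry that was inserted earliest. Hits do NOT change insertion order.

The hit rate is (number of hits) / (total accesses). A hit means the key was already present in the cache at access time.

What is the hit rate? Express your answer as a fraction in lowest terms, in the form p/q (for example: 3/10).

FIFO simulation (capacity=2):
  1. access cat: MISS. Cache (old->new): [cat]
  2. access cat: HIT. Cache (old->new): [cat]
  3. access yak: MISS. Cache (old->new): [cat yak]
  4. access hen: MISS, evict cat. Cache (old->new): [yak hen]
  5. access cow: MISS, evict yak. Cache (old->new): [hen cow]
  6. access cat: MISS, evict hen. Cache (old->new): [cow cat]
  7. access cat: HIT. Cache (old->new): [cow cat]
  8. access elk: MISS, evict cow. Cache (old->new): [cat elk]
  9. access cat: HIT. Cache (old->new): [cat elk]
  10. access elk: HIT. Cache (old->new): [cat elk]
  11. access elk: HIT. Cache (old->new): [cat elk]
  12. access cat: HIT. Cache (old->new): [cat elk]
  13. access yak: MISS, evict cat. Cache (old->new): [elk yak]
  14. access cow: MISS, evict elk. Cache (old->new): [yak cow]
  15. access yak: HIT. Cache (old->new): [yak cow]
  16. access yak: HIT. Cache (old->new): [yak cow]
  17. access yak: HIT. Cache (old->new): [yak cow]
Total: 9 hits, 8 misses, 6 evictions

Hit rate = 9/17

Answer: 9/17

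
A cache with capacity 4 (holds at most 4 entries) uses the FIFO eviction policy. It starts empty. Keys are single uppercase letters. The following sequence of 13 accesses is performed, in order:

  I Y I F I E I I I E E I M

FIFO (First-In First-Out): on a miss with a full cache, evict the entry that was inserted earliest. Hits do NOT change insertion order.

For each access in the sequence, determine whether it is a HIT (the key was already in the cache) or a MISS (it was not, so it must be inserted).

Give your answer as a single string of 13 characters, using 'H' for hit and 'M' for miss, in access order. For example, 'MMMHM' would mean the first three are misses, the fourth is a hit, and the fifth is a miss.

FIFO simulation (capacity=4):
  1. access I: MISS. Cache (old->new): [I]
  2. access Y: MISS. Cache (old->new): [I Y]
  3. access I: HIT. Cache (old->new): [I Y]
  4. access F: MISS. Cache (old->new): [I Y F]
  5. access I: HIT. Cache (old->new): [I Y F]
  6. access E: MISS. Cache (old->new): [I Y F E]
  7. access I: HIT. Cache (old->new): [I Y F E]
  8. access I: HIT. Cache (old->new): [I Y F E]
  9. access I: HIT. Cache (old->new): [I Y F E]
  10. access E: HIT. Cache (old->new): [I Y F E]
  11. access E: HIT. Cache (old->new): [I Y F E]
  12. access I: HIT. Cache (old->new): [I Y F E]
  13. access M: MISS, evict I. Cache (old->new): [Y F E M]
Total: 8 hits, 5 misses, 1 evictions

Answer: MMHMHMHHHHHHM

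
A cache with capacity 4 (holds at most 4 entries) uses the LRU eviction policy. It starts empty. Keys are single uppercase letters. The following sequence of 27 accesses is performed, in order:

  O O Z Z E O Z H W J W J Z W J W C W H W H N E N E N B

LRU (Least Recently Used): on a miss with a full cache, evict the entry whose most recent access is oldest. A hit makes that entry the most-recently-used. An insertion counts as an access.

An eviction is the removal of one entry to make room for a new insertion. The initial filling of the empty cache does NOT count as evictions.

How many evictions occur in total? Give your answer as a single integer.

LRU simulation (capacity=4):
  1. access O: MISS. Cache (LRU->MRU): [O]
  2. access O: HIT. Cache (LRU->MRU): [O]
  3. access Z: MISS. Cache (LRU->MRU): [O Z]
  4. access Z: HIT. Cache (LRU->MRU): [O Z]
  5. access E: MISS. Cache (LRU->MRU): [O Z E]
  6. access O: HIT. Cache (LRU->MRU): [Z E O]
  7. access Z: HIT. Cache (LRU->MRU): [E O Z]
  8. access H: MISS. Cache (LRU->MRU): [E O Z H]
  9. access W: MISS, evict E. Cache (LRU->MRU): [O Z H W]
  10. access J: MISS, evict O. Cache (LRU->MRU): [Z H W J]
  11. access W: HIT. Cache (LRU->MRU): [Z H J W]
  12. access J: HIT. Cache (LRU->MRU): [Z H W J]
  13. access Z: HIT. Cache (LRU->MRU): [H W J Z]
  14. access W: HIT. Cache (LRU->MRU): [H J Z W]
  15. access J: HIT. Cache (LRU->MRU): [H Z W J]
  16. access W: HIT. Cache (LRU->MRU): [H Z J W]
  17. access C: MISS, evict H. Cache (LRU->MRU): [Z J W C]
  18. access W: HIT. Cache (LRU->MRU): [Z J C W]
  19. access H: MISS, evict Z. Cache (LRU->MRU): [J C W H]
  20. access W: HIT. Cache (LRU->MRU): [J C H W]
  21. access H: HIT. Cache (LRU->MRU): [J C W H]
  22. access N: MISS, evict J. Cache (LRU->MRU): [C W H N]
  23. access E: MISS, evict C. Cache (LRU->MRU): [W H N E]
  24. access N: HIT. Cache (LRU->MRU): [W H E N]
  25. access E: HIT. Cache (LRU->MRU): [W H N E]
  26. access N: HIT. Cache (LRU->MRU): [W H E N]
  27. access B: MISS, evict W. Cache (LRU->MRU): [H E N B]
Total: 16 hits, 11 misses, 7 evictions

Answer: 7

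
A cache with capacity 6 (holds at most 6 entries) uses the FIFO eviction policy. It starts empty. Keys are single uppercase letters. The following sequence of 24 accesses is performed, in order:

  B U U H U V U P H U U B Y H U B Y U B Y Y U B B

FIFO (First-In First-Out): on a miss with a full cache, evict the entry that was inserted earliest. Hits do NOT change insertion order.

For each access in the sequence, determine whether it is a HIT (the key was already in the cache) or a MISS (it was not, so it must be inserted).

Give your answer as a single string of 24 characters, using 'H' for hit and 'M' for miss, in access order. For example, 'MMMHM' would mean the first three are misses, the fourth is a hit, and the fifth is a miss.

Answer: MMHMHMHMHHHHMHHHHHHHHHHH

Derivation:
FIFO simulation (capacity=6):
  1. access B: MISS. Cache (old->new): [B]
  2. access U: MISS. Cache (old->new): [B U]
  3. access U: HIT. Cache (old->new): [B U]
  4. access H: MISS. Cache (old->new): [B U H]
  5. access U: HIT. Cache (old->new): [B U H]
  6. access V: MISS. Cache (old->new): [B U H V]
  7. access U: HIT. Cache (old->new): [B U H V]
  8. access P: MISS. Cache (old->new): [B U H V P]
  9. access H: HIT. Cache (old->new): [B U H V P]
  10. access U: HIT. Cache (old->new): [B U H V P]
  11. access U: HIT. Cache (old->new): [B U H V P]
  12. access B: HIT. Cache (old->new): [B U H V P]
  13. access Y: MISS. Cache (old->new): [B U H V P Y]
  14. access H: HIT. Cache (old->new): [B U H V P Y]
  15. access U: HIT. Cache (old->new): [B U H V P Y]
  16. access B: HIT. Cache (old->new): [B U H V P Y]
  17. access Y: HIT. Cache (old->new): [B U H V P Y]
  18. access U: HIT. Cache (old->new): [B U H V P Y]
  19. access B: HIT. Cache (old->new): [B U H V P Y]
  20. access Y: HIT. Cache (old->new): [B U H V P Y]
  21. access Y: HIT. Cache (old->new): [B U H V P Y]
  22. access U: HIT. Cache (old->new): [B U H V P Y]
  23. access B: HIT. Cache (old->new): [B U H V P Y]
  24. access B: HIT. Cache (old->new): [B U H V P Y]
Total: 18 hits, 6 misses, 0 evictions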